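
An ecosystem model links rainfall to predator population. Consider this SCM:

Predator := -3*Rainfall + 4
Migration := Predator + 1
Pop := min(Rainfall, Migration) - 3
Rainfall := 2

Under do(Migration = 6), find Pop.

-1

The intervention breaks the incoming arrows to Migration: Migration := Predator + 1 no longer applies, and Migration = 6.
Pop = min(Rainfall, Migration) - 3  [with Rainfall=2, Migration=6]  = -1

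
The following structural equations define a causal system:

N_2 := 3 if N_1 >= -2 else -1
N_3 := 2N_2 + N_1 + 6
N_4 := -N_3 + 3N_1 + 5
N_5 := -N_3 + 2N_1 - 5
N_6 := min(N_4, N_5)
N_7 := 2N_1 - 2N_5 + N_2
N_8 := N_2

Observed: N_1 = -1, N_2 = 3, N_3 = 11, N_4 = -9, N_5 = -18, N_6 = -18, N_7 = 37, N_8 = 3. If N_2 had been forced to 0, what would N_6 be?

-12

Under do(N_2=0), the mechanism N_2 := 3 if N_1 >= -2 else -1 is discarded; N_2 is fixed at 0.
N_3 = 2N_2 + N_1 + 6  [with N_2=0, N_1=-1]  = 5
N_4 = -N_3 + 3N_1 + 5  [with N_3=5, N_1=-1]  = -3
N_5 = -N_3 + 2N_1 - 5  [with N_3=5, N_1=-1]  = -12
N_6 = min(N_4, N_5)  [with N_4=-3, N_5=-12]  = -12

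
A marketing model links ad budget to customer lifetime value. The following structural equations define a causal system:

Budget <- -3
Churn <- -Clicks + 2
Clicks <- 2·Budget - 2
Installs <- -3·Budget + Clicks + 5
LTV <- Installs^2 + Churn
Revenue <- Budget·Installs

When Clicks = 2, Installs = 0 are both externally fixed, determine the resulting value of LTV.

0

Under do(Clicks = 2, Installs = 0), each intervened variable's structural equation is replaced by its fixed value.
Churn = -Clicks + 2  [with Clicks=2]  = 0
LTV = Installs^2 + Churn  [with Installs=0, Churn=0]  = 0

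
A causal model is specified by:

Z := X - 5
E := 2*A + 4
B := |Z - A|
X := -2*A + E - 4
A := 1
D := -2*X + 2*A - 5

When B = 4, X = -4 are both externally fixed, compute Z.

Under do(B = 4, X = -4), each intervened variable's structural equation is replaced by its fixed value.
Z = X - 5  [with X=-4]  = -9

-9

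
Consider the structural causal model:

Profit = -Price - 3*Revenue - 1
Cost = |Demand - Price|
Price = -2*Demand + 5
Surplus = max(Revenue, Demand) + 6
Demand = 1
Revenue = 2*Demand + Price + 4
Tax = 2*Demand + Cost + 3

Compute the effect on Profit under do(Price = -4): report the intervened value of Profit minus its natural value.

28

Under do(Price=-4), the mechanism Price = -2*Demand + 5 is discarded; Price is fixed at -4.
Revenue = 2*Demand + Price + 4  [with Demand=1, Price=-4]  = 2
Profit = -Price - 3*Revenue - 1  [with Price=-4, Revenue=2]  = -3
Without intervention: Price = -2*Demand + 5  [with Demand=1]  = 3; Revenue = 2*Demand + Price + 4  [with Demand=1, Price=3]  = 9; Profit = -Price - 3*Revenue - 1  [with Price=3, Revenue=9]  = -31.
Change = -3 − (-31) = 28.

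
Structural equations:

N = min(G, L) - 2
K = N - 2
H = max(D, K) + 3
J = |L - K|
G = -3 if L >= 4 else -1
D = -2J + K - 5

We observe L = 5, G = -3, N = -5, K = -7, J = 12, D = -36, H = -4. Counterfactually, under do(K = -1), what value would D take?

Under do(K=-1), the mechanism K = N - 2 is discarded; K is fixed at -1.
J = |L - K|  [with L=5, K=-1]  = 6
D = -2J + K - 5  [with J=6, K=-1]  = -18

-18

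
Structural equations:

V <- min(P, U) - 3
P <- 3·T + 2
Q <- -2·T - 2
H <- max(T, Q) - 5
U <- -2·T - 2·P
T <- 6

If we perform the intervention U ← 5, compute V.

2

do(U=5) replaces the equation U <- -2·T - 2·P with the constant U = 5.
P = 3·T + 2  [with T=6]  = 20
V = min(P, U) - 3  [with P=20, U=5]  = 2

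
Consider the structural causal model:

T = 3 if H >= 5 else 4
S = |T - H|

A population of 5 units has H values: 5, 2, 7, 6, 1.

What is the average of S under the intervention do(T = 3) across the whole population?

2.4

The intervention sets T=3 in all 5 units regardless of H. Recomputing S per unit gives 2, 1, 4, 3, 2; average 2.4.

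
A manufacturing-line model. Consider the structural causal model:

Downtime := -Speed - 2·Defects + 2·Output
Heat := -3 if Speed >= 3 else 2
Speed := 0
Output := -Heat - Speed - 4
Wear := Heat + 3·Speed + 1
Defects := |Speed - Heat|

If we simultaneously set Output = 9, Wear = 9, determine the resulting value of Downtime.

14

The joint intervention fixes Output = 9, Wear = 9, removing each variable's own equation.
Heat = -3 if Speed >= 3 else 2  [with Speed=0]  = 2
Defects = |Speed - Heat|  [with Speed=0, Heat=2]  = 2
Downtime = -Speed - 2·Defects + 2·Output  [with Speed=0, Defects=2, Output=9]  = 14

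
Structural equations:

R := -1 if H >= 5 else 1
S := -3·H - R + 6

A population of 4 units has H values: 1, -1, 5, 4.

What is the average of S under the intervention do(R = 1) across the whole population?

-1.75

Every unit gets R=1 under the intervention. S values become 2, 8, -10, -7; E[S|do(R=1)] = -1.75.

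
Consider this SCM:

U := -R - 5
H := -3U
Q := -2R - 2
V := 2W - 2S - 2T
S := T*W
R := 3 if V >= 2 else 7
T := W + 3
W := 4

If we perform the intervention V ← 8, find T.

The intervention breaks the incoming arrows to V: V := 2W - 2S - 2T no longer applies, and V = 8.
Since T is not a descendant of the intervened variable, it is unaffected.
T = W + 3  [with W=4]  = 7

7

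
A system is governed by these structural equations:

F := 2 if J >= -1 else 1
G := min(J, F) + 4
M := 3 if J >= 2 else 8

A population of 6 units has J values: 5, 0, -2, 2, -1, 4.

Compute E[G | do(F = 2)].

Every unit gets F=2 under the intervention. G values become 6, 4, 2, 6, 3, 6; E[G|do(F=2)] = 4.5.

4.5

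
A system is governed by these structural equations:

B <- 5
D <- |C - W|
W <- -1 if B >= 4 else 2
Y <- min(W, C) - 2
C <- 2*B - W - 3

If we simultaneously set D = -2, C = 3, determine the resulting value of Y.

Under do(D = -2, C = 3), each intervened variable's structural equation is replaced by its fixed value.
W = -1 if B >= 4 else 2  [with B=5]  = -1
Y = min(W, C) - 2  [with W=-1, C=3]  = -3

-3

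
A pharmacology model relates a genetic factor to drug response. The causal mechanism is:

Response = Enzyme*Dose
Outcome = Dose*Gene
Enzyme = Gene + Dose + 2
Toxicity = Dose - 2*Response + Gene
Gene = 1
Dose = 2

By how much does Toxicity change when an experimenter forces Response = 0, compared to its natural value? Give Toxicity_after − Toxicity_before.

20

Intervening sets Response = 0 and removes its equation (Response = Enzyme*Dose).
Toxicity = Dose - 2*Response + Gene  [with Dose=2, Response=0, Gene=1]  = 3
Without intervention: Enzyme = Gene + Dose + 2  [with Gene=1, Dose=2]  = 5; Response = Enzyme*Dose  [with Enzyme=5, Dose=2]  = 10; Toxicity = Dose - 2*Response + Gene  [with Dose=2, Response=10, Gene=1]  = -17.
Change = 3 − (-17) = 20.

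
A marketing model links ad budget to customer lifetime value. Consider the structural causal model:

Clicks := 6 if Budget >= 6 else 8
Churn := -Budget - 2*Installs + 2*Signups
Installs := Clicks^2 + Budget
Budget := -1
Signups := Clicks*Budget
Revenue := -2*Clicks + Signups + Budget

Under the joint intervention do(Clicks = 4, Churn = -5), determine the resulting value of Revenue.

Setting Clicks = 4, Churn = -5 by intervention discards those variables' equations.
Signups = Clicks*Budget  [with Clicks=4, Budget=-1]  = -4
Revenue = -2*Clicks + Signups + Budget  [with Clicks=4, Signups=-4, Budget=-1]  = -13

-13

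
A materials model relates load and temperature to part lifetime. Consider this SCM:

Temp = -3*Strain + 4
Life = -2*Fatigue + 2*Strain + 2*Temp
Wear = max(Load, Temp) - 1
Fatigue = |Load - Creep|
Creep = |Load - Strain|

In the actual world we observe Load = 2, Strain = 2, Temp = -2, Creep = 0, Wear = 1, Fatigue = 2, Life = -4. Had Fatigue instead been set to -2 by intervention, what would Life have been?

Intervening sets Fatigue = -2 and removes its equation (Fatigue = |Load - Creep|).
Temp = -3*Strain + 4  [with Strain=2]  = -2
Life = -2*Fatigue + 2*Strain + 2*Temp  [with Fatigue=-2, Strain=2, Temp=-2]  = 4

4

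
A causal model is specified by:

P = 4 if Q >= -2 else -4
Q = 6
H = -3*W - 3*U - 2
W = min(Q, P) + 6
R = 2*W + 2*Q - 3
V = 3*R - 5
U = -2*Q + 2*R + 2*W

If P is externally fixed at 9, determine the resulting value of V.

94

Under do(P=9), the mechanism P = 4 if Q >= -2 else -4 is discarded; P is fixed at 9.
W = min(Q, P) + 6  [with Q=6, P=9]  = 12
R = 2*W + 2*Q - 3  [with W=12, Q=6]  = 33
V = 3*R - 5  [with R=33]  = 94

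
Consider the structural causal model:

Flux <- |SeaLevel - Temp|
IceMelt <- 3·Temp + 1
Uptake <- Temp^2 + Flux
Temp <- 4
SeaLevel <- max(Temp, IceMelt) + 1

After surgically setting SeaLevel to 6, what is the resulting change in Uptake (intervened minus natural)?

-8

do(SeaLevel=6) replaces the equation SeaLevel <- max(Temp, IceMelt) + 1 with the constant SeaLevel = 6.
Flux = |SeaLevel - Temp|  [with SeaLevel=6, Temp=4]  = 2
Uptake = Temp^2 + Flux  [with Temp=4, Flux=2]  = 18
Without intervention: IceMelt = 3·Temp + 1  [with Temp=4]  = 13; SeaLevel = max(Temp, IceMelt) + 1  [with Temp=4, IceMelt=13]  = 14; Flux = |SeaLevel - Temp|  [with SeaLevel=14, Temp=4]  = 10; Uptake = Temp^2 + Flux  [with Temp=4, Flux=10]  = 26.
Change = 18 − 26 = -8.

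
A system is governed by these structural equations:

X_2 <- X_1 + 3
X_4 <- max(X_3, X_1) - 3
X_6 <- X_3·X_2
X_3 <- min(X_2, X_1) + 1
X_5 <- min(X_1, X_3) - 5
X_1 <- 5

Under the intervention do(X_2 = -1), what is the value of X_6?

0

Under do(X_2=-1), the mechanism X_2 <- X_1 + 3 is discarded; X_2 is fixed at -1.
X_3 = min(X_2, X_1) + 1  [with X_2=-1, X_1=5]  = 0
X_6 = X_3·X_2  [with X_3=0, X_2=-1]  = 0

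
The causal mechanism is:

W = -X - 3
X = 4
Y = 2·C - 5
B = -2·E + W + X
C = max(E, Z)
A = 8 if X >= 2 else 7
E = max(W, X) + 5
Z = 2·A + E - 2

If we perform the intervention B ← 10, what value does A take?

Intervening sets B = 10 and removes its equation (B = -2·E + W + X).
No directed path runs from B to A, so A keeps its natural value.
A = 8 if X >= 2 else 7  [with X=4]  = 8

8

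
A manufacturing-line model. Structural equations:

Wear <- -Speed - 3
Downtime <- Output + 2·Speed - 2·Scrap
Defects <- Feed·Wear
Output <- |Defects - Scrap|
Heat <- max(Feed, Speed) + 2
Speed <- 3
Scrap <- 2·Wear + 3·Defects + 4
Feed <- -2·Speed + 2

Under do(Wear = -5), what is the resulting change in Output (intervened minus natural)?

The intervention breaks the incoming arrows to Wear: Wear <- -Speed - 3 no longer applies, and Wear = -5.
Feed = -2·Speed + 2  [with Speed=3]  = -4
Defects = Feed·Wear  [with Feed=-4, Wear=-5]  = 20
Scrap = 2·Wear + 3·Defects + 4  [with Wear=-5, Defects=20]  = 54
Output = |Defects - Scrap|  [with Defects=20, Scrap=54]  = 34
Without intervention: Feed = -2·Speed + 2  [with Speed=3]  = -4; Wear = -Speed - 3  [with Speed=3]  = -6; Defects = Feed·Wear  [with Feed=-4, Wear=-6]  = 24; Scrap = 2·Wear + 3·Defects + 4  [with Wear=-6, Defects=24]  = 64; Output = |Defects - Scrap|  [with Defects=24, Scrap=64]  = 40.
Change = 34 − 40 = -6.

-6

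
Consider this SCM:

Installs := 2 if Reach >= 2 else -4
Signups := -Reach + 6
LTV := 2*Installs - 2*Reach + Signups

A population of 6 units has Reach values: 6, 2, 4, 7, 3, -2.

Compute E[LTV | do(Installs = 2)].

Every unit gets Installs=2 under the intervention. LTV values become -8, 4, -2, -11, 1, 16; E[LTV|do(Installs=2)] = 0.

0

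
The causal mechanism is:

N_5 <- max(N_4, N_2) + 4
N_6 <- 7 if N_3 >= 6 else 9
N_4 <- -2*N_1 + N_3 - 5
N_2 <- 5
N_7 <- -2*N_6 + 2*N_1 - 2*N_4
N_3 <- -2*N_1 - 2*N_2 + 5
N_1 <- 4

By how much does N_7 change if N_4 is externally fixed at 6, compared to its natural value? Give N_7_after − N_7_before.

The intervention breaks the incoming arrows to N_4: N_4 <- -2*N_1 + N_3 - 5 no longer applies, and N_4 = 6.
N_3 = -2*N_1 - 2*N_2 + 5  [with N_1=4, N_2=5]  = -13
N_6 = 7 if N_3 >= 6 else 9  [with N_3=-13]  = 9
N_7 = -2*N_6 + 2*N_1 - 2*N_4  [with N_6=9, N_1=4, N_4=6]  = -22
Without intervention: N_3 = -2*N_1 - 2*N_2 + 5  [with N_1=4, N_2=5]  = -13; N_4 = -2*N_1 + N_3 - 5  [with N_1=4, N_3=-13]  = -26; N_6 = 7 if N_3 >= 6 else 9  [with N_3=-13]  = 9; N_7 = -2*N_6 + 2*N_1 - 2*N_4  [with N_6=9, N_1=4, N_4=-26]  = 42.
Change = -22 − 42 = -64.

-64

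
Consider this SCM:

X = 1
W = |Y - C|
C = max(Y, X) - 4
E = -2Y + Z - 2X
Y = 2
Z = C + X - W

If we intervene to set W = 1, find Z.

Intervening sets W = 1 and removes its equation (W = |Y - C|).
C = max(Y, X) - 4  [with Y=2, X=1]  = -2
Z = C + X - W  [with C=-2, X=1, W=1]  = -2

-2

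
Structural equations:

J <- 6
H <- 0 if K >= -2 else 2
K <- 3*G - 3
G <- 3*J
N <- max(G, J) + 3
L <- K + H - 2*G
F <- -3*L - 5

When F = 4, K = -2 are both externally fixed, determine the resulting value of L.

-38

Under do(F = 4, K = -2), each intervened variable's structural equation is replaced by its fixed value.
G = 3*J  [with J=6]  = 18
H = 0 if K >= -2 else 2  [with K=-2]  = 0
L = K + H - 2*G  [with K=-2, H=0, G=18]  = -38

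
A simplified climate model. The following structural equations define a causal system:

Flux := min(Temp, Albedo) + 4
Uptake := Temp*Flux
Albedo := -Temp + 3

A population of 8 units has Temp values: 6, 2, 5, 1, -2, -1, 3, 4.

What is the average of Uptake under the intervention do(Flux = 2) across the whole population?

4.5

The intervention sets Flux=2 in all 8 units regardless of Temp. Recomputing Uptake per unit gives 12, 4, 10, 2, -4, -2, 6, 8; average 4.5.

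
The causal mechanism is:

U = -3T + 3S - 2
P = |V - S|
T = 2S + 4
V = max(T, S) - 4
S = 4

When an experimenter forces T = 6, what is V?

2

The intervention breaks the incoming arrows to T: T = 2S + 4 no longer applies, and T = 6.
V = max(T, S) - 4  [with T=6, S=4]  = 2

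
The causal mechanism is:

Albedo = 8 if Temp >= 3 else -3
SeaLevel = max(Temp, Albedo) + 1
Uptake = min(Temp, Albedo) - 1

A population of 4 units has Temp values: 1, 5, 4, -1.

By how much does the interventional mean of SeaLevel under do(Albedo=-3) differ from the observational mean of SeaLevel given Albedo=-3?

2.25

Every unit gets Albedo=-3 under the intervention. SeaLevel values become 2, 6, 5, 0; E[SeaLevel|do(Albedo=-3)] = 3.25.
Conditioning on Albedo=-3 selects the 2 unit(s) with Temp ∈ {1, -1}. Their SeaLevel values: 2, 0. Mean = 1.
Difference = 3.25 − 1 = 2.25.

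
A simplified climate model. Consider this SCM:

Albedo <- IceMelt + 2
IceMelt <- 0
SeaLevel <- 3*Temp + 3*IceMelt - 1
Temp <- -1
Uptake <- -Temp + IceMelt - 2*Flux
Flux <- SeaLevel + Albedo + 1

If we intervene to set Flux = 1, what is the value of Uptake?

The intervention breaks the incoming arrows to Flux: Flux <- SeaLevel + Albedo + 1 no longer applies, and Flux = 1.
Uptake = -Temp + IceMelt - 2*Flux  [with Temp=-1, IceMelt=0, Flux=1]  = -1

-1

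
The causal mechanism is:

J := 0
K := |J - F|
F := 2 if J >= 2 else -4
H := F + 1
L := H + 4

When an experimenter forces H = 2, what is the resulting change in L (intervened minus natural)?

The intervention breaks the incoming arrows to H: H := F + 1 no longer applies, and H = 2.
L = H + 4  [with H=2]  = 6
Without intervention: F = 2 if J >= 2 else -4  [with J=0]  = -4; H = F + 1  [with F=-4]  = -3; L = H + 4  [with H=-3]  = 1.
Change = 6 − 1 = 5.

5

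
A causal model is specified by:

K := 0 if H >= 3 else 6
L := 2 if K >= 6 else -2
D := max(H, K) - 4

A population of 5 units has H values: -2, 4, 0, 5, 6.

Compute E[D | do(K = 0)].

Every unit gets K=0 under the intervention. D values become -4, 0, -4, 1, 2; E[D|do(K=0)] = -1.

-1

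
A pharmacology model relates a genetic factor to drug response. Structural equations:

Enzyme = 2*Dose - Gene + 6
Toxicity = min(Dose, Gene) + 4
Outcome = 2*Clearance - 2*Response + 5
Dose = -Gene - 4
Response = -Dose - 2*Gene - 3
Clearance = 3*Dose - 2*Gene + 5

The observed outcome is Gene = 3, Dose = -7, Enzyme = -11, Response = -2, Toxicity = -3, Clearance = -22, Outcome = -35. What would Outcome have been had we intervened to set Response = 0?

-39

The intervention breaks the incoming arrows to Response: Response = -Dose - 2*Gene - 3 no longer applies, and Response = 0.
Dose = -Gene - 4  [with Gene=3]  = -7
Clearance = 3*Dose - 2*Gene + 5  [with Dose=-7, Gene=3]  = -22
Outcome = 2*Clearance - 2*Response + 5  [with Clearance=-22, Response=0]  = -39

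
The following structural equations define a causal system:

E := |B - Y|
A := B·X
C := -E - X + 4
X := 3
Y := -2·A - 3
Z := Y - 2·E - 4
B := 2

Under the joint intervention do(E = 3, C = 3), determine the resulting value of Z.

Under do(E = 3, C = 3), each intervened variable's structural equation is replaced by its fixed value.
A = B·X  [with B=2, X=3]  = 6
Y = -2·A - 3  [with A=6]  = -15
Z = Y - 2·E - 4  [with Y=-15, E=3]  = -25

-25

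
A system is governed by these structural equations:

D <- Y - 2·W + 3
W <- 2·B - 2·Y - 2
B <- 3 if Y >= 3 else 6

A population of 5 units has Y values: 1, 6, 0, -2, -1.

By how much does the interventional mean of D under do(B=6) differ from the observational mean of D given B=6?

do(B=6) breaks B's dependence on Y. With B=6 fixed, D across the units is -12, 13, -17, -27, -22, mean -13.
E[D|B=6] averages over only the 4 units with B=6 (Y = 1, 0, -2, -1): D = -12, -17, -27, -22, mean -19.5.
Difference = -13 − (-19.5) = 6.5.

6.5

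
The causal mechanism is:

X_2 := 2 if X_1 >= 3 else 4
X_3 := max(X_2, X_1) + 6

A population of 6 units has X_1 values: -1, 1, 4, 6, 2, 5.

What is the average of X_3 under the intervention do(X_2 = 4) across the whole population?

do(X_2=4) breaks X_2's dependence on X_1. With X_2=4 fixed, X_3 across the units is 10, 10, 10, 12, 10, 11, mean 10.5.

10.5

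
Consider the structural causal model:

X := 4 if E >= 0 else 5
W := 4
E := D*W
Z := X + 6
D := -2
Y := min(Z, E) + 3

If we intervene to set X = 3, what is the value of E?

-8

Under do(X=3), the mechanism X := 4 if E >= 0 else 5 is discarded; X is fixed at 3.
Since E is not a descendant of the intervened variable, it is unaffected.
E = D*W  [with D=-2, W=4]  = -8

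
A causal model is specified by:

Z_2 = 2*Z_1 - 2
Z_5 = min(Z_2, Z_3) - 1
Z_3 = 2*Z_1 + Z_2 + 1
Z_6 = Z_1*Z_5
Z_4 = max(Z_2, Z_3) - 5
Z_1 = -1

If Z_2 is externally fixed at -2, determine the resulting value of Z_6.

Under do(Z_2=-2), the mechanism Z_2 = 2*Z_1 - 2 is discarded; Z_2 is fixed at -2.
Z_3 = 2*Z_1 + Z_2 + 1  [with Z_1=-1, Z_2=-2]  = -3
Z_5 = min(Z_2, Z_3) - 1  [with Z_2=-2, Z_3=-3]  = -4
Z_6 = Z_1*Z_5  [with Z_1=-1, Z_5=-4]  = 4

4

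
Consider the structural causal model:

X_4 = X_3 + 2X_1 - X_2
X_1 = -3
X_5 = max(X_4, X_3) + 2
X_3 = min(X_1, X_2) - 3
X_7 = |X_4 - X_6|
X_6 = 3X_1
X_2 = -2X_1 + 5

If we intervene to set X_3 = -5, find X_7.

13

The intervention breaks the incoming arrows to X_3: X_3 = min(X_1, X_2) - 3 no longer applies, and X_3 = -5.
X_2 = -2X_1 + 5  [with X_1=-3]  = 11
X_4 = X_3 + 2X_1 - X_2  [with X_3=-5, X_1=-3, X_2=11]  = -22
X_6 = 3X_1  [with X_1=-3]  = -9
X_7 = |X_4 - X_6|  [with X_4=-22, X_6=-9]  = 13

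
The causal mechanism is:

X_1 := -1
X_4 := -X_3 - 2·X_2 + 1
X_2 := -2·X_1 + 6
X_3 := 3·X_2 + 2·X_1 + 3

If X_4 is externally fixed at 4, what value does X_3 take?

25

Under do(X_4=4), the mechanism X_4 := -X_3 - 2·X_2 + 1 is discarded; X_4 is fixed at 4.
Since X_3 is not a descendant of the intervened variable, it is unaffected.
X_2 = -2·X_1 + 6  [with X_1=-1]  = 8
X_3 = 3·X_2 + 2·X_1 + 3  [with X_2=8, X_1=-1]  = 25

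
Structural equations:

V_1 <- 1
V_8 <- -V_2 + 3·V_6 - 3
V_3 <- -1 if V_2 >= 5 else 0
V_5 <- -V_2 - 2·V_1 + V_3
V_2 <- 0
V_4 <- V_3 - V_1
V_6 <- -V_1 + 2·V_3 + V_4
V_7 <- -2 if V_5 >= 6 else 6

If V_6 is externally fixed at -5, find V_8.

-18

Intervening sets V_6 = -5 and removes its equation (V_6 <- -V_1 + 2·V_3 + V_4).
V_8 = -V_2 + 3·V_6 - 3  [with V_2=0, V_6=-5]  = -18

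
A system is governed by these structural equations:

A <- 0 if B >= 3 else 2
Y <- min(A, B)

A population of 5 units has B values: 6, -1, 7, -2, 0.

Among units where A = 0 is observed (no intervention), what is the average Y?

0

Conditioning on A=0 selects the 2 unit(s) with B ∈ {6, 7}. Their Y values: 0, 0. Mean = 0.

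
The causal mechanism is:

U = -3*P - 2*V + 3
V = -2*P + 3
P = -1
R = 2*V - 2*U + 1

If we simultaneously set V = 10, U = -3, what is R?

27

Setting V = 10, U = -3 by intervention discards those variables' equations.
R = 2*V - 2*U + 1  [with V=10, U=-3]  = 27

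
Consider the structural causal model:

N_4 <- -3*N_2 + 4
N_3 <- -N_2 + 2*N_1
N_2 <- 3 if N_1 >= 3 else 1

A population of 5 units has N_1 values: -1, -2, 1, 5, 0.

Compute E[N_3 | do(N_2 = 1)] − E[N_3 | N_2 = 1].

do(N_2=1) breaks N_2's dependence on N_1. With N_2=1 fixed, N_3 across the units is -3, -5, 1, 9, -1, mean 0.2.
Observing N_2=1 restricts to units where N_2's equation naturally yields 1: N_1 ∈ {-1, -2, 1, 0}. In that subpopulation N_3 = -3, -5, 1, -1, mean -2.
Difference = 0.2 − (-2) = 2.2.

2.2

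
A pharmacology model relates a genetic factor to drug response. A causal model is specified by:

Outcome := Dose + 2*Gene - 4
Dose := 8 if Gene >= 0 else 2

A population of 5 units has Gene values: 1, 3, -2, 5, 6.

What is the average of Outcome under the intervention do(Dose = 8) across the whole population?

Under do(Dose=8), Dose's equation is replaced by Dose=8 for every unit. Per-unit Outcome: 6, 10, 0, 14, 16. Mean = 9.2.

9.2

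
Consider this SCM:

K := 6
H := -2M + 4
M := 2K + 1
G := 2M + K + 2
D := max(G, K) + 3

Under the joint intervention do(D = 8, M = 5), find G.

Setting D = 8, M = 5 by intervention discards those variables' equations.
G = 2M + K + 2  [with M=5, K=6]  = 18

18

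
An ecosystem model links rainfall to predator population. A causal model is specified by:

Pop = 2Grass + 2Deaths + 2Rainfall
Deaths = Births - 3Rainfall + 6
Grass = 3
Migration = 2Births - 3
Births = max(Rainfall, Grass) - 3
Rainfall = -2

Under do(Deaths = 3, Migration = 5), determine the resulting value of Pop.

8

The joint intervention fixes Deaths = 3, Migration = 5, removing each variable's own equation.
Pop = 2Grass + 2Deaths + 2Rainfall  [with Grass=3, Deaths=3, Rainfall=-2]  = 8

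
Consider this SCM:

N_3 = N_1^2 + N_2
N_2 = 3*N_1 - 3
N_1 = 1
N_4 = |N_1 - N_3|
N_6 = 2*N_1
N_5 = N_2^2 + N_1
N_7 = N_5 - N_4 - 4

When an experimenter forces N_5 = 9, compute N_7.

Under do(N_5=9), the mechanism N_5 = N_2^2 + N_1 is discarded; N_5 is fixed at 9.
N_2 = 3*N_1 - 3  [with N_1=1]  = 0
N_3 = N_1^2 + N_2  [with N_1=1, N_2=0]  = 1
N_4 = |N_1 - N_3|  [with N_1=1, N_3=1]  = 0
N_7 = N_5 - N_4 - 4  [with N_5=9, N_4=0]  = 5

5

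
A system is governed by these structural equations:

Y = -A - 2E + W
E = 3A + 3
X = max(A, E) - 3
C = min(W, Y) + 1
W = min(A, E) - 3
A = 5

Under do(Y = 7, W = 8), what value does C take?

The joint intervention fixes Y = 7, W = 8, removing each variable's own equation.
C = min(W, Y) + 1  [with W=8, Y=7]  = 8

8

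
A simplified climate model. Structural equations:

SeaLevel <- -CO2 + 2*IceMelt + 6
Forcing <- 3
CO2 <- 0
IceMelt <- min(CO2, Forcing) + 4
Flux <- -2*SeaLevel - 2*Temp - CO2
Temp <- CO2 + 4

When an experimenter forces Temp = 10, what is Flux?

-48

The intervention breaks the incoming arrows to Temp: Temp <- CO2 + 4 no longer applies, and Temp = 10.
IceMelt = min(CO2, Forcing) + 4  [with CO2=0, Forcing=3]  = 4
SeaLevel = -CO2 + 2*IceMelt + 6  [with CO2=0, IceMelt=4]  = 14
Flux = -2*SeaLevel - 2*Temp - CO2  [with SeaLevel=14, Temp=10, CO2=0]  = -48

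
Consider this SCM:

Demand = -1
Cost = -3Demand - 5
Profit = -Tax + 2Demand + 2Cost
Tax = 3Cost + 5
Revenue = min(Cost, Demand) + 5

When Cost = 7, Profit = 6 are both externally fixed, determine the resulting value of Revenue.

4

Under do(Cost = 7, Profit = 6), each intervened variable's structural equation is replaced by its fixed value.
Revenue = min(Cost, Demand) + 5  [with Cost=7, Demand=-1]  = 4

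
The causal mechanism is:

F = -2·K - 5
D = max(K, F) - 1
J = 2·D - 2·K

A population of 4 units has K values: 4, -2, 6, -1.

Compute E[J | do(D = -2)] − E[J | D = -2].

-6.5

The intervention sets D=-2 in all 4 units regardless of K. Recomputing J per unit gives -12, 0, -16, -2; average -7.5.
Conditioning on D=-2 selects the 2 unit(s) with K ∈ {-2, -1}. Their J values: 0, -2. Mean = -1.
Difference = -7.5 − (-1) = -6.5.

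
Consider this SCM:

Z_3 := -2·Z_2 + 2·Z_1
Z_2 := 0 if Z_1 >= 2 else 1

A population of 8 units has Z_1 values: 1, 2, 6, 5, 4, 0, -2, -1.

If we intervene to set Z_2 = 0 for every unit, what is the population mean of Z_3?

do(Z_2=0) breaks Z_2's dependence on Z_1. With Z_2=0 fixed, Z_3 across the units is 2, 4, 12, 10, 8, 0, -4, -2, mean 3.75.

3.75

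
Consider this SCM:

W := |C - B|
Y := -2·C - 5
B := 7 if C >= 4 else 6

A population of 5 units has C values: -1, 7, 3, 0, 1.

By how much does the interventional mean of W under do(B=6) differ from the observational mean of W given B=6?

The intervention sets B=6 in all 5 units regardless of C. Recomputing W per unit gives 7, 1, 3, 6, 5; average 4.4.
E[W|B=6] averages over only the 4 units with B=6 (C = -1, 3, 0, 1): W = 7, 3, 6, 5, mean 5.25.
Difference = 4.4 − 5.25 = -0.85.

-0.85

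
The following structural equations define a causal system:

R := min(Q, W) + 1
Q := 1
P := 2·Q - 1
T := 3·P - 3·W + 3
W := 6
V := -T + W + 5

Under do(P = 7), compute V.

Under do(P=7), the mechanism P := 2·Q - 1 is discarded; P is fixed at 7.
T = 3·P - 3·W + 3  [with P=7, W=6]  = 6
V = -T + W + 5  [with T=6, W=6]  = 5

5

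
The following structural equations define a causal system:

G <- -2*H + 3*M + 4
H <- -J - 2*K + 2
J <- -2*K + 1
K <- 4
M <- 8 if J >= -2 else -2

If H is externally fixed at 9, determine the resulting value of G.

-20

Intervening sets H = 9 and removes its equation (H <- -J - 2*K + 2).
J = -2*K + 1  [with K=4]  = -7
M = 8 if J >= -2 else -2  [with J=-7]  = -2
G = -2*H + 3*M + 4  [with H=9, M=-2]  = -20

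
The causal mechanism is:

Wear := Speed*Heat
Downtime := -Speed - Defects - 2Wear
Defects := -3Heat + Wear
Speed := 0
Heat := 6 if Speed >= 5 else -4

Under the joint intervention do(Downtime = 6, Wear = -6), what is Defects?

Under do(Downtime = 6, Wear = -6), each intervened variable's structural equation is replaced by its fixed value.
Heat = 6 if Speed >= 5 else -4  [with Speed=0]  = -4
Defects = -3Heat + Wear  [with Heat=-4, Wear=-6]  = 6

6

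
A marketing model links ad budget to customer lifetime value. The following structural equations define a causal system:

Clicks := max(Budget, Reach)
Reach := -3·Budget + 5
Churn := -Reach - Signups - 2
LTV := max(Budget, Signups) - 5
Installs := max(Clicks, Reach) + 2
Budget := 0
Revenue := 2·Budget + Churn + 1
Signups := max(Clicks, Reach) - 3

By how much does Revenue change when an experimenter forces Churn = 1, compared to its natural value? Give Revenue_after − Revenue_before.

10

Intervening sets Churn = 1 and removes its equation (Churn := -Reach - Signups - 2).
Revenue = 2·Budget + Churn + 1  [with Budget=0, Churn=1]  = 2
Without intervention: Reach = -3·Budget + 5  [with Budget=0]  = 5; Clicks = max(Budget, Reach)  [with Budget=0, Reach=5]  = 5; Signups = max(Clicks, Reach) - 3  [with Clicks=5, Reach=5]  = 2; Churn = -Reach - Signups - 2  [with Reach=5, Signups=2]  = -9; Revenue = 2·Budget + Churn + 1  [with Budget=0, Churn=-9]  = -8.
Change = 2 − (-8) = 10.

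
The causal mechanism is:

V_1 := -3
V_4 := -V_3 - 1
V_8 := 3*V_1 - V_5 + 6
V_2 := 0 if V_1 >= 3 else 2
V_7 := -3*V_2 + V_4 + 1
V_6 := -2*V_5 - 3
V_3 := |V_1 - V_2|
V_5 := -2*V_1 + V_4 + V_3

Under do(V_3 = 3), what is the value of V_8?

The intervention breaks the incoming arrows to V_3: V_3 := |V_1 - V_2| no longer applies, and V_3 = 3.
V_4 = -V_3 - 1  [with V_3=3]  = -4
V_5 = -2*V_1 + V_4 + V_3  [with V_1=-3, V_4=-4, V_3=3]  = 5
V_8 = 3*V_1 - V_5 + 6  [with V_1=-3, V_5=5]  = -8

-8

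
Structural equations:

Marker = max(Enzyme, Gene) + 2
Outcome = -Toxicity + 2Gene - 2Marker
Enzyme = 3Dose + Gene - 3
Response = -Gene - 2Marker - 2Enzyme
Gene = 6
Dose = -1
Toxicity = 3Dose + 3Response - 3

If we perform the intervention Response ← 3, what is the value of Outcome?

-7

Under do(Response=3), the mechanism Response = -Gene - 2Marker - 2Enzyme is discarded; Response is fixed at 3.
Enzyme = 3Dose + Gene - 3  [with Dose=-1, Gene=6]  = 0
Marker = max(Enzyme, Gene) + 2  [with Enzyme=0, Gene=6]  = 8
Toxicity = 3Dose + 3Response - 3  [with Dose=-1, Response=3]  = 3
Outcome = -Toxicity + 2Gene - 2Marker  [with Toxicity=3, Gene=6, Marker=8]  = -7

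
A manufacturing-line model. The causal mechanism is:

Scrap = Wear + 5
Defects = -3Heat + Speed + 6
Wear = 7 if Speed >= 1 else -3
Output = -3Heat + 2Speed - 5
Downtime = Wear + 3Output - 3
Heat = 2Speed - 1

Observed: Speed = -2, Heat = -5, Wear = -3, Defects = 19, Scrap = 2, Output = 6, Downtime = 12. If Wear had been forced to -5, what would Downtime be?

10

The intervention breaks the incoming arrows to Wear: Wear = 7 if Speed >= 1 else -3 no longer applies, and Wear = -5.
Heat = 2Speed - 1  [with Speed=-2]  = -5
Output = -3Heat + 2Speed - 5  [with Heat=-5, Speed=-2]  = 6
Downtime = Wear + 3Output - 3  [with Wear=-5, Output=6]  = 10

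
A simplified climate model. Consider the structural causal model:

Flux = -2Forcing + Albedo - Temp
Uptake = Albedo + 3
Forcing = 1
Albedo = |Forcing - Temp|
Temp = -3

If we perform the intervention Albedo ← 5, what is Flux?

The intervention breaks the incoming arrows to Albedo: Albedo = |Forcing - Temp| no longer applies, and Albedo = 5.
Flux = -2Forcing + Albedo - Temp  [with Forcing=1, Albedo=5, Temp=-3]  = 6

6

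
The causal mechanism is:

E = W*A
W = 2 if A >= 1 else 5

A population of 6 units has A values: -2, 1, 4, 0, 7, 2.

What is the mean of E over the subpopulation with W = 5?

-5

Observing W=5 restricts to units where W's equation naturally yields 5: A ∈ {-2, 0}. In that subpopulation E = -10, 0, mean -5.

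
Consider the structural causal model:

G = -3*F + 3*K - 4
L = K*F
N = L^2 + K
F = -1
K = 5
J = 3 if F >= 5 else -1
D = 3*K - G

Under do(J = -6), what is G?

do(J=-6) replaces the equation J = 3 if F >= 5 else -1 with the constant J = -6.
G is not downstream of the intervention, so its value is determined by the original equations.
G = -3*F + 3*K - 4  [with F=-1, K=5]  = 14

14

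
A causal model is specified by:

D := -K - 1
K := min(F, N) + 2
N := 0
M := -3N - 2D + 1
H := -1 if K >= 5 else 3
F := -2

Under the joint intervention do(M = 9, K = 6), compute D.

-7

Under do(M = 9, K = 6), each intervened variable's structural equation is replaced by its fixed value.
D = -K - 1  [with K=6]  = -7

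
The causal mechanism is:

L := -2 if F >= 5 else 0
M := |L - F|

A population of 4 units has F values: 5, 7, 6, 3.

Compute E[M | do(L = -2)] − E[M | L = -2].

-0.75

do(L=-2) breaks L's dependence on F. With L=-2 fixed, M across the units is 7, 9, 8, 5, mean 7.25.
Observing L=-2 restricts to units where L's equation naturally yields -2: F ∈ {5, 7, 6}. In that subpopulation M = 7, 9, 8, mean 8.
Difference = 7.25 − 8 = -0.75.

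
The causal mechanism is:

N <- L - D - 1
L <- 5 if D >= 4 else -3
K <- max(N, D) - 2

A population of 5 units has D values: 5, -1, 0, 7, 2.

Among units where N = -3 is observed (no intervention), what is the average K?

1

Observing N=-3 restricts to units where N's equation naturally yields -3: D ∈ {-1, 7}. In that subpopulation K = -3, 5, mean 1.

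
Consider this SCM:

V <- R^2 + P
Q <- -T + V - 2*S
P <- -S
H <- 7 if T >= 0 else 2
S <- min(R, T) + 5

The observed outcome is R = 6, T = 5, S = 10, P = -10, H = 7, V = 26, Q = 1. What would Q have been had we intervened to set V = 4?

Intervening sets V = 4 and removes its equation (V <- R^2 + P).
S = min(R, T) + 5  [with R=6, T=5]  = 10
Q = -T + V - 2*S  [with T=5, V=4, S=10]  = -21

-21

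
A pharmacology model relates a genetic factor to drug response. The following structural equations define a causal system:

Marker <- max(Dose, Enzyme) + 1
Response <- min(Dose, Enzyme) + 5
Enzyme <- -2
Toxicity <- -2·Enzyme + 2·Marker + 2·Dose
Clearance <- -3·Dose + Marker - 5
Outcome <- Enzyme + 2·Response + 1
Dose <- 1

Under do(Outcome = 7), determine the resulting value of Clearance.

Intervening sets Outcome = 7 and removes its equation (Outcome <- Enzyme + 2·Response + 1).
Since Clearance is not a descendant of the intervened variable, it is unaffected.
Marker = max(Dose, Enzyme) + 1  [with Dose=1, Enzyme=-2]  = 2
Clearance = -3·Dose + Marker - 5  [with Dose=1, Marker=2]  = -6

-6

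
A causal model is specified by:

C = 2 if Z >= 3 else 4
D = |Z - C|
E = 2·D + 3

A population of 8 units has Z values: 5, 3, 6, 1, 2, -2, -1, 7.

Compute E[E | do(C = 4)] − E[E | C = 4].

-2.25

do(C=4) breaks C's dependence on Z. With C=4 fixed, E across the units is 5, 5, 7, 9, 7, 15, 13, 9, mean 8.75.
E[E|C=4] averages over only the 4 units with C=4 (Z = 1, 2, -2, -1): E = 9, 7, 15, 13, mean 11.
Difference = 8.75 − 11 = -2.25.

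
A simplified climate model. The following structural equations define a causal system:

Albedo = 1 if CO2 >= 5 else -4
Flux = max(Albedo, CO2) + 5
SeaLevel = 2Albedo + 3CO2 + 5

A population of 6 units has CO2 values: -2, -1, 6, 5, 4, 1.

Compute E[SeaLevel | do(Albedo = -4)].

Every unit gets Albedo=-4 under the intervention. SeaLevel values become -9, -6, 15, 12, 9, 0; E[SeaLevel|do(Albedo=-4)] = 3.5.

3.5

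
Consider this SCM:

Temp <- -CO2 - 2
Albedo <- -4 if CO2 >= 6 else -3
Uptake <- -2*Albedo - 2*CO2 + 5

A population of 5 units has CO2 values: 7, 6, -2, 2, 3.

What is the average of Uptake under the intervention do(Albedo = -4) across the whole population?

6.6

The intervention sets Albedo=-4 in all 5 units regardless of CO2. Recomputing Uptake per unit gives -1, 1, 17, 9, 7; average 6.6.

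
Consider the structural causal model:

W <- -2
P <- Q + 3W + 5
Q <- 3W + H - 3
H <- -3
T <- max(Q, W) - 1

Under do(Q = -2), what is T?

do(Q=-2) replaces the equation Q <- 3W + H - 3 with the constant Q = -2.
T = max(Q, W) - 1  [with Q=-2, W=-2]  = -3

-3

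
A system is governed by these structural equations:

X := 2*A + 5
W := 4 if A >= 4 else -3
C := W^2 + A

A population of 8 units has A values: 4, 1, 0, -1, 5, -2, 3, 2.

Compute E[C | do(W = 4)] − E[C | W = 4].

do(W=4) breaks W's dependence on A. With W=4 fixed, C across the units is 20, 17, 16, 15, 21, 14, 19, 18, mean 17.5.
Conditioning on W=4 selects the 2 unit(s) with A ∈ {4, 5}. Their C values: 20, 21. Mean = 20.5.
Difference = 17.5 − 20.5 = -3.

-3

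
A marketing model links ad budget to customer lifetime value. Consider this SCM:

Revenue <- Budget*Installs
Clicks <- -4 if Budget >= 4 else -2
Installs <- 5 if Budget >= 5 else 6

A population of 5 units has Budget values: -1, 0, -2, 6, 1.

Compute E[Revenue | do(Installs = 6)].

4.8

Under do(Installs=6), Installs's equation is replaced by Installs=6 for every unit. Per-unit Revenue: -6, 0, -12, 36, 6. Mean = 4.8.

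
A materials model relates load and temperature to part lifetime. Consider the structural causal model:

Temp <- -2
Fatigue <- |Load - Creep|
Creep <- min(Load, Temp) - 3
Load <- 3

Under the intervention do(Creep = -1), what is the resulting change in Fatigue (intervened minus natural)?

-4

The intervention breaks the incoming arrows to Creep: Creep <- min(Load, Temp) - 3 no longer applies, and Creep = -1.
Fatigue = |Load - Creep|  [with Load=3, Creep=-1]  = 4
Without intervention: Creep = min(Load, Temp) - 3  [with Load=3, Temp=-2]  = -5; Fatigue = |Load - Creep|  [with Load=3, Creep=-5]  = 8.
Change = 4 − 8 = -4.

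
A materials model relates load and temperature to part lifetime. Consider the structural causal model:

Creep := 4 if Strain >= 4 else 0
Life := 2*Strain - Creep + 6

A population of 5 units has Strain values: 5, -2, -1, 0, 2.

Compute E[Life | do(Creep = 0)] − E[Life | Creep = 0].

2.1

Under do(Creep=0), Creep's equation is replaced by Creep=0 for every unit. Per-unit Life: 16, 2, 4, 6, 10. Mean = 7.6.
E[Life|Creep=0] averages over only the 4 units with Creep=0 (Strain = -2, -1, 0, 2): Life = 2, 4, 6, 10, mean 5.5.
Difference = 7.6 − 5.5 = 2.1.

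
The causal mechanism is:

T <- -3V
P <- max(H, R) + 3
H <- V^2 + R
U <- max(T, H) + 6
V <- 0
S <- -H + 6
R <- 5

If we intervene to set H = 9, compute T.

Under do(H=9), the mechanism H <- V^2 + R is discarded; H is fixed at 9.
Since T is not a descendant of the intervened variable, it is unaffected.
T = -3V  [with V=0]  = 0

0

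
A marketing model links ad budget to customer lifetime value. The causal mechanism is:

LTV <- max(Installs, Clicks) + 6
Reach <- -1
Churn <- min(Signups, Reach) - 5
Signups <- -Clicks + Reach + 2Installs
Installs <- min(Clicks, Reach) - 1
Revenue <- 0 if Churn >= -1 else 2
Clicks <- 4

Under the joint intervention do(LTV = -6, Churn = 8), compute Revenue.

0

Setting LTV = -6, Churn = 8 by intervention discards those variables' equations.
Revenue = 0 if Churn >= -1 else 2  [with Churn=8]  = 0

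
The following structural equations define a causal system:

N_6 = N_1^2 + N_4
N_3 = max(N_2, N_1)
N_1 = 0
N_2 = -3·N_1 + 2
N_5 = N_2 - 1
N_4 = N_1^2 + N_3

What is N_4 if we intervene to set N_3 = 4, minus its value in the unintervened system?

2

The intervention breaks the incoming arrows to N_3: N_3 = max(N_2, N_1) no longer applies, and N_3 = 4.
N_4 = N_1^2 + N_3  [with N_1=0, N_3=4]  = 4
Without intervention: N_2 = -3·N_1 + 2  [with N_1=0]  = 2; N_3 = max(N_2, N_1)  [with N_2=2, N_1=0]  = 2; N_4 = N_1^2 + N_3  [with N_1=0, N_3=2]  = 2.
Change = 4 − 2 = 2.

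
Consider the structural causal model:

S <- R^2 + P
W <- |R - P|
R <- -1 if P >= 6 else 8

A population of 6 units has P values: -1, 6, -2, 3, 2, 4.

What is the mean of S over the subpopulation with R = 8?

65.2

Conditioning on R=8 selects the 5 unit(s) with P ∈ {-1, -2, 3, 2, 4}. Their S values: 63, 62, 67, 66, 68. Mean = 65.2.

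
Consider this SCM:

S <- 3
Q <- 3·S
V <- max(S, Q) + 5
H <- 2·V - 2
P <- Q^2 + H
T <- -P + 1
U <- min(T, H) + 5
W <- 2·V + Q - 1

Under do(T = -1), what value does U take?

Intervening sets T = -1 and removes its equation (T <- -P + 1).
Q = 3·S  [with S=3]  = 9
V = max(S, Q) + 5  [with S=3, Q=9]  = 14
H = 2·V - 2  [with V=14]  = 26
U = min(T, H) + 5  [with T=-1, H=26]  = 4

4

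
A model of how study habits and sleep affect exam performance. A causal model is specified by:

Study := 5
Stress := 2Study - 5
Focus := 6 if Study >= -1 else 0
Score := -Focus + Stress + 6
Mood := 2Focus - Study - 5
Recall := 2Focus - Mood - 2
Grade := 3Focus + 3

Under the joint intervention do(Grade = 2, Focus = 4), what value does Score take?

7

The joint intervention fixes Grade = 2, Focus = 4, removing each variable's own equation.
Stress = 2Study - 5  [with Study=5]  = 5
Score = -Focus + Stress + 6  [with Focus=4, Stress=5]  = 7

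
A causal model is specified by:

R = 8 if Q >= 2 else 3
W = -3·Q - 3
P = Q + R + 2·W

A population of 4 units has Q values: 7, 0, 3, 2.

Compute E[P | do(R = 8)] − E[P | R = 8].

Under do(R=8), R's equation is replaced by R=8 for every unit. Per-unit P: -33, 2, -13, -8. Mean = -13.
Conditioning on R=8 selects the 3 unit(s) with Q ∈ {7, 3, 2}. Their P values: -33, -13, -8. Mean = -18.
Difference = -13 − (-18) = 5.

5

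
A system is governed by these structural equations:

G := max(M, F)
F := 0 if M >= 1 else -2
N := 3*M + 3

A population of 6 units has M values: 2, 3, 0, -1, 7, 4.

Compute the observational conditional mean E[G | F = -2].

-0.5

Observing F=-2 restricts to units where F's equation naturally yields -2: M ∈ {0, -1}. In that subpopulation G = 0, -1, mean -0.5.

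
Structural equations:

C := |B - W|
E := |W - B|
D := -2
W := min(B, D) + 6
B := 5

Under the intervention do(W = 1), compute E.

4

The intervention breaks the incoming arrows to W: W := min(B, D) + 6 no longer applies, and W = 1.
E = |W - B|  [with W=1, B=5]  = 4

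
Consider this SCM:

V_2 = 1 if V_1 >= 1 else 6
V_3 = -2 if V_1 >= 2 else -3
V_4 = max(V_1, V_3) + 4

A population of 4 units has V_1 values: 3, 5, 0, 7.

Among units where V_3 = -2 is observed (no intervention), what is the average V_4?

Conditioning on V_3=-2 selects the 3 unit(s) with V_1 ∈ {3, 5, 7}. Their V_4 values: 7, 9, 11. Mean = 9.

9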